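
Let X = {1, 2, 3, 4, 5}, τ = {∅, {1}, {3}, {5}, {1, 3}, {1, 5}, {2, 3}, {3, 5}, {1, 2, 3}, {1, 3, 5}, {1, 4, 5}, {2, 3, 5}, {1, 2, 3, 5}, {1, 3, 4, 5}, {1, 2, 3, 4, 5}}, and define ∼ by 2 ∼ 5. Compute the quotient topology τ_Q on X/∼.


X/∼ = {[1], [2=5], [3], [4]}; |τ_Q| = 7.

Equivalence classes: [1], [2=5], [3], [4].
Quotient map π: X → X/∼ sends 1 ↦ [1], 2 ↦ [2=5], 3 ↦ [3], 4 ↦ [4], 5 ↦ [2=5].
For each subset V ⊆ X/∼, compute π^{-1}(V) ⊆ X and check whether π^{-1}(V) ∈ τ. V is open in τ_Q iff π^{-1}(V) ∈ τ.
  V = {}: π^{-1}(V) = ∅ ∈ τ ✓.
  V = {[1]}: π^{-1}(V) = {1} ∈ τ ✓.
  V = {[2=5]}: π^{-1}(V) = {2, 5} ∉ τ ✗.
  V = {[1], [2=5]}: π^{-1}(V) = {1, 2, 5} ∉ τ ✗.
  V = {[3]}: π^{-1}(V) = {3} ∈ τ ✓.
  V = {[1], [3]}: π^{-1}(V) = {1, 3} ∈ τ ✓.
  V = {[2=5], [3]}: π^{-1}(V) = {2, 3, 5} ∈ τ ✓.
  V = {[1], [2=5], [3]}: π^{-1}(V) = {1, 2, 3, 5} ∈ τ ✓.
  V = {[4]}: π^{-1}(V) = {4} ∉ τ ✗.
  V = {[1], [4]}: π^{-1}(V) = {1, 4} ∉ τ ✗.
  V = {[2=5], [4]}: π^{-1}(V) = {2, 4, 5} ∉ τ ✗.
  V = {[1], [2=5], [4]}: π^{-1}(V) = {1, 2, 4, 5} ∉ τ ✗.
  V = {[3], [4]}: π^{-1}(V) = {3, 4} ∉ τ ✗.
  V = {[1], [3], [4]}: π^{-1}(V) = {1, 3, 4} ∉ τ ✗.
  V = {[2=5], [3], [4]}: π^{-1}(V) = {2, 3, 4, 5} ∉ τ ✗.
  V = {[1], [2=5], [3], [4]}: π^{-1}(V) = {1, 2, 3, 4, 5} ∈ τ ✓.
Open sets in the quotient: τ_Q = {{}, {[1]}, {[3]}, {[1], [3]}, {[2=5], [3]}, {[1], [2=5], [3]}, {[1], [2=5], [3], [4]}} (7 elements).


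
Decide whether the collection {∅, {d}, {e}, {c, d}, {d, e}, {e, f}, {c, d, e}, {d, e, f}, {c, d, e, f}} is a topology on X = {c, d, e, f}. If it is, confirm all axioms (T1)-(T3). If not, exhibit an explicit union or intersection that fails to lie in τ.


τ IS a topology on X.

Axiom (T1): ∅ ∈ τ? Yes; X ∈ τ? Yes.
Axiom (T2/T3): check pairwise unions and intersections of members of τ.
All pairwise intersections and unions checked — each lies in τ. Therefore τ satisfies (T1), (T2), (T3): it IS a topology on X.


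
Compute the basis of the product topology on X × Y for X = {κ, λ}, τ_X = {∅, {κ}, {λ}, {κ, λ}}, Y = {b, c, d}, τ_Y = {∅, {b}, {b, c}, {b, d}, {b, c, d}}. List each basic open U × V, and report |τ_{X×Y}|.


Basis B = {∅ × ∅, {κ} × {b}, {λ} × {b}, {κ} × {b, c}, {κ} × {b, d}, {κ, λ} × {b}, {λ} × {b, c}, {λ} × {b, d}, {κ} × {b, c, d}, {λ} × {b, c, d}, {κ, λ} × {b, c}, {κ, λ} × {b, d}, {κ, λ} × {b, c, d}}; |τ_{X×Y}| = 25.

Enumerate products U × V with U ∈ τ_X, V ∈ τ_Y (deduplicated):
  ∅ × ∅ = {} (∅)
  {κ} × {b} = {(κ,b)}
  {λ} × {b} = {(λ,b)}
  {κ} × {b, c} = {(κ,b), (κ,c)}
  {κ} × {b, d} = {(κ,b), (κ,d)}
  {κ, λ} × {b} = {(κ,b), (λ,b)}
  {λ} × {b, c} = {(λ,b), (λ,c)}
  {λ} × {b, d} = {(λ,b), (λ,d)}
  {κ} × {b, c, d} = {(κ,b), (κ,c), (κ,d)}
  {λ} × {b, c, d} = {(λ,b), (λ,c), (λ,d)}
  {κ, λ} × {b, c} = {(κ,b), (κ,c), (λ,b), (λ,c)}
  {κ, λ} × {b, d} = {(κ,b), (κ,d), (λ,b), (λ,d)}
  {κ, λ} × {b, c, d} = {(κ,b), (κ,c), (κ,d), (λ,b), (λ,c), (λ,d)}
These 13 distinct sets form the basis B.
Close under arbitrary unions to get τ_{X×Y}; counting gives |τ_{X×Y}| = 25.


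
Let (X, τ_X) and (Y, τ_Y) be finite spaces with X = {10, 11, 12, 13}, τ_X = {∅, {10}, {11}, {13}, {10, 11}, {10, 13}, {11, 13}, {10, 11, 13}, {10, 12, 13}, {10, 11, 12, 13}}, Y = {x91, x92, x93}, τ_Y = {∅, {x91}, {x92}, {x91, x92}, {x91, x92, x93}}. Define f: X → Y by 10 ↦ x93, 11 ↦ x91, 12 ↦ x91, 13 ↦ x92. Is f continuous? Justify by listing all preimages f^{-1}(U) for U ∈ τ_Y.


f is NOT continuous.

Compute f^{-1}(U) for each U ∈ τ_Y:
  U = ∅: f^{-1}(U) = ∅ ∈ τ_X ✓.
  U = {x91}: f^{-1}(U) = {11, 12} ∉ τ_X ✗.
  U = {x92}: f^{-1}(U) = {13} ∈ τ_X ✓.
  U = {x91, x92}: f^{-1}(U) = {11, 12, 13} ∉ τ_X ✗.
  U = {x91, x92, x93}: f^{-1}(U) = {10, 11, 12, 13} ∈ τ_X ✓.
Found U = {x91} with f^{-1}(U) = {11, 12} not in τ_X. Therefore f is NOT continuous.


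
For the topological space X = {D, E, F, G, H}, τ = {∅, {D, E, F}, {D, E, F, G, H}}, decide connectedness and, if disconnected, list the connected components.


(X, τ) is connected.

Find clopen sets (U ∈ τ with X ∖ U ∈ τ):
  U = ∅, X ∖ U = {D, E, F, G, H} — both open, so U is clopen.
  U = {D, E, F, G, H}, X ∖ U = ∅ — both open, so U is clopen.
Only trivial clopens (∅ and X) exist, so (X, τ) is connected.
Compute connected components by grouping points that agree on all clopens:
  component: {D, E, F, G, H}


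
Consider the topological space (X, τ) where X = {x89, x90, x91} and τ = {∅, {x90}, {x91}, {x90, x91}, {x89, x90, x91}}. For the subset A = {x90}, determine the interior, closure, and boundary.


int(A) = {x90}, cl(A) = {x89, x90}, ∂A = {x89}.

Closed sets in (X, τ) are complements of opens:
  closed(X, τ) = {∅, {x89}, {x89, x90}, {x89, x91}, {x89, x90, x91}}.
int(A) = ⋃ {U ∈ τ : U ⊆ A}. Opens contained in A: ∅, {x90}.
Taking the union of these: int(A) = {x90}.
cl(A) = ⋂ {C closed : A ⊆ C}. Closed sets containing A: {x89, x90}, {x89, x90, x91}.
Intersecting these: cl(A) = {x89, x90}.
∂A = cl(A) ∖ int(A) = {x89, x90} ∖ {x90} = {x89}.


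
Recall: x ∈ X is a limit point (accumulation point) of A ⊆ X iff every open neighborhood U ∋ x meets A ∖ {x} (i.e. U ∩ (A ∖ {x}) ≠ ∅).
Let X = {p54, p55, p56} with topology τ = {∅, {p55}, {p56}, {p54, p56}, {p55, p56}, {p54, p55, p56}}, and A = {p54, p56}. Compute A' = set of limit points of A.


A' = {p54}

For each x ∈ X, list the open sets U ∈ τ with x ∈ U, then check whether U ∩ (A ∖ {x}) ≠ ∅ for every such U.
  x = p54: opens ∋ x are {p54, p56}, {p54, p55, p56}; each meets A ∖ {p54}, so x IS a limit point.
  x = p55: open {p55} ∋ x has {p55} ∩ (A ∖ {p55}) = ∅, so x is NOT a limit point.
  x = p56: open {p56} ∋ x has {p56} ∩ (A ∖ {p56}) = ∅, so x is NOT a limit point.
Collecting: A' = {p54}.


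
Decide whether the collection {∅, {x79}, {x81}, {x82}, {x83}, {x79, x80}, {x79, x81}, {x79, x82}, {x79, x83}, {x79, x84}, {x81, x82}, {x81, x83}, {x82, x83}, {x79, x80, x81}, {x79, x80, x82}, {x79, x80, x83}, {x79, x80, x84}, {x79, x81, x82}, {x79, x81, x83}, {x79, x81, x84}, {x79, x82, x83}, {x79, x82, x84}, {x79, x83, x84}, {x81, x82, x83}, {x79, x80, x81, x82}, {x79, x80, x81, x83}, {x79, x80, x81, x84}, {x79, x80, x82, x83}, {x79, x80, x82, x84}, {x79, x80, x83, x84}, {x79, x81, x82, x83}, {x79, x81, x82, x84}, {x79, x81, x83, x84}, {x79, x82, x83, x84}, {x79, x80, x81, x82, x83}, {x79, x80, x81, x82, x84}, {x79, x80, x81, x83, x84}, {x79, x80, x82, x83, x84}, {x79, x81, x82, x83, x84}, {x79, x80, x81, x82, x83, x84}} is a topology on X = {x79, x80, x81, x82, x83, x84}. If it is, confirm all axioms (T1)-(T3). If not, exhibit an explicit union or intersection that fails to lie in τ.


τ IS a topology on X.

Axiom (T1): ∅ ∈ τ? Yes; X ∈ τ? Yes.
Axiom (T2/T3): check pairwise unions and intersections of members of τ.
All pairwise intersections and unions checked — each lies in τ. Therefore τ satisfies (T1), (T2), (T3): it IS a topology on X.


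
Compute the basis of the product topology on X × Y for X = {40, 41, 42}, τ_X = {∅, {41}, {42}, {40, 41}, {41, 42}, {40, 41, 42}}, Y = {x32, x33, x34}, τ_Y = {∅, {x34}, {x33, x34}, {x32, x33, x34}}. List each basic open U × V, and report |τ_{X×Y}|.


Basis B = {∅ × ∅, {41} × {x34}, {42} × {x34}, {40, 41} × {x34}, {41} × {x33, x34}, {41, 42} × {x34}, {42} × {x33, x34}, {40, 41, 42} × {x34}, {41} × {x32, x33, x34}, {42} × {x32, x33, x34}, {40, 41} × {x33, x34}, {41, 42} × {x33, x34}, {40, 41} × {x32, x33, x34}, {40, 41, 42} × {x33, x34}, {41, 42} × {x32, x33, x34}, {40, 41, 42} × {x32, x33, x34}}; |τ_{X×Y}| = 40.

Enumerate products U × V with U ∈ τ_X, V ∈ τ_Y (deduplicated):
  ∅ × ∅ = {} (∅)
  {41} × {x34} = {(41,x34)}
  {42} × {x34} = {(42,x34)}
  {40, 41} × {x34} = {(40,x34), (41,x34)}
  {41} × {x33, x34} = {(41,x33), (41,x34)}
  {41, 42} × {x34} = {(41,x34), (42,x34)}
  {42} × {x33, x34} = {(42,x33), (42,x34)}
  {40, 41, 42} × {x34} = {(40,x34), (41,x34), (42,x34)}
  {41} × {x32, x33, x34} = {(41,x32), (41,x33), (41,x34)}
  {42} × {x32, x33, x34} = {(42,x32), (42,x33), (42,x34)}
  {40, 41} × {x33, x34} = {(40,x33), (40,x34), (41,x33), (41,x34)}
  {41, 42} × {x33, x34} = {(41,x33), (41,x34), (42,x33), (42,x34)}
  {40, 41} × {x32, x33, x34} = {(40,x32), (40,x33), (40,x34), (41,x32), (41,x33), (41,x34)}
  {40, 41, 42} × {x33, x34} = {(40,x33), (40,x34), (41,x33), (41,x34), (42,x33), (42,x34)}
  {41, 42} × {x32, x33, x34} = {(41,x32), (41,x33), (41,x34), (42,x32), (42,x33), (42,x34)}
  {40, 41, 42} × {x32, x33, x34} = {(40,x32), (40,x33), (40,x34), (41,x32), (41,x33), (41,x34), (42,x32), (42,x33), (42,x34)}
These 16 distinct sets form the basis B.
Close under arbitrary unions to get τ_{X×Y}; counting gives |τ_{X×Y}| = 40.


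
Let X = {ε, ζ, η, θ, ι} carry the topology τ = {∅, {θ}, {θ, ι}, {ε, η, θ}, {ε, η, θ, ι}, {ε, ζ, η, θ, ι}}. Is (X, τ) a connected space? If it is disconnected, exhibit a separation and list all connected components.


(X, τ) is connected.

Find clopen sets (U ∈ τ with X ∖ U ∈ τ):
  U = ∅, X ∖ U = {ε, ζ, η, θ, ι} — both open, so U is clopen.
  U = {ε, ζ, η, θ, ι}, X ∖ U = ∅ — both open, so U is clopen.
Only trivial clopens (∅ and X) exist, so (X, τ) is connected.
Compute connected components by grouping points that agree on all clopens:
  component: {ε, ζ, η, θ, ι}


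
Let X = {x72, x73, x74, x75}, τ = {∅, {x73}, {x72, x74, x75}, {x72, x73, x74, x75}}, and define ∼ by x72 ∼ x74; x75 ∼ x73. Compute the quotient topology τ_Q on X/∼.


X/∼ = {[x72=x74], [x73=x75]}; |τ_Q| = 2.

Equivalence classes: [x72=x74], [x73=x75].
Quotient map π: X → X/∼ sends x72 ↦ [x72=x74], x73 ↦ [x73=x75], x74 ↦ [x72=x74], x75 ↦ [x73=x75].
For each subset V ⊆ X/∼, compute π^{-1}(V) ⊆ X and check whether π^{-1}(V) ∈ τ. V is open in τ_Q iff π^{-1}(V) ∈ τ.
  V = {}: π^{-1}(V) = ∅ ∈ τ ✓.
  V = {[x72=x74]}: π^{-1}(V) = {x72, x74} ∉ τ ✗.
  V = {[x73=x75]}: π^{-1}(V) = {x73, x75} ∉ τ ✗.
  V = {[x72=x74], [x73=x75]}: π^{-1}(V) = {x72, x73, x74, x75} ∈ τ ✓.
Open sets in the quotient: τ_Q = {{}, {[x72=x74], [x73=x75]}} (2 elements).


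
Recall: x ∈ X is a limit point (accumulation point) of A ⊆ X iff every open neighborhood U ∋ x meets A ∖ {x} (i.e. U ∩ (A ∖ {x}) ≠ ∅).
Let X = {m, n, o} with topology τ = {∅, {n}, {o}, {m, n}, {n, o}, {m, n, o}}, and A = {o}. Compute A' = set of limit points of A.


A' = ∅

For each x ∈ X, list the open sets U ∈ τ with x ∈ U, then check whether U ∩ (A ∖ {x}) ≠ ∅ for every such U.
  x = m: open {m, n} ∋ x has {m, n} ∩ (A ∖ {m}) = ∅, so x is NOT a limit point.
  x = n: open {n} ∋ x has {n} ∩ (A ∖ {n}) = ∅, so x is NOT a limit point.
  x = o: open {o} ∋ x has {o} ∩ (A ∖ {o}) = ∅, so x is NOT a limit point.
Collecting: A' = ∅.


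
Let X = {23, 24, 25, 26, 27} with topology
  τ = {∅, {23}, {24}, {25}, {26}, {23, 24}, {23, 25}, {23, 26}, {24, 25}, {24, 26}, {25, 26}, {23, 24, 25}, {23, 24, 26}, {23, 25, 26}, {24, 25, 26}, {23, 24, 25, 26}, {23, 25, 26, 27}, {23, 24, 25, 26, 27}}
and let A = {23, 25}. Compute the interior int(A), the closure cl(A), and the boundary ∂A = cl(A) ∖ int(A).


int(A) = {23, 25}, cl(A) = {23, 25, 27}, ∂A = {27}.

Closed sets in (X, τ) are complements of opens:
  closed(X, τ) = {∅, {24}, {27}, {23, 27}, {24, 27}, {25, 27}, {26, 27}, {23, 24, 27}, {23, 25, 27}, {23, 26, 27}, {24, 25, 27}, {24, 26, 27}, {25, 26, 27}, {23, 24, 25, 27}, {23, 24, 26, 27}, {23, 25, 26, 27}, {24, 25, 26, 27}, {23, 24, 25, 26, 27}}.
int(A) = ⋃ {U ∈ τ : U ⊆ A}. Opens contained in A: ∅, {23}, {25}, {23, 25}.
Taking the union of these: int(A) = {23, 25}.
cl(A) = ⋂ {C closed : A ⊆ C}. Closed sets containing A: {23, 25, 27}, {23, 24, 25, 27}, {23, 25, 26, 27}, {23, 24, 25, 26, 27}.
Intersecting these: cl(A) = {23, 25, 27}.
∂A = cl(A) ∖ int(A) = {23, 25, 27} ∖ {23, 25} = {27}.


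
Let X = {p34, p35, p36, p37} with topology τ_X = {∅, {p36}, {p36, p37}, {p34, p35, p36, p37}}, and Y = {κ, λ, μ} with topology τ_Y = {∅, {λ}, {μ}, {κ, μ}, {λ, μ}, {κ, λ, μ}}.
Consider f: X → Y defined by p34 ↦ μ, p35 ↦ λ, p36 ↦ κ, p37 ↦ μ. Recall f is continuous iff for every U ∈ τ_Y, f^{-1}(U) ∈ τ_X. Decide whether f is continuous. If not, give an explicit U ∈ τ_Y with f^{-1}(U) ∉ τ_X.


f is NOT continuous.

Compute f^{-1}(U) for each U ∈ τ_Y:
  U = ∅: f^{-1}(U) = ∅ ∈ τ_X ✓.
  U = {λ}: f^{-1}(U) = {p35} ∉ τ_X ✗.
  U = {μ}: f^{-1}(U) = {p34, p37} ∉ τ_X ✗.
  U = {κ, μ}: f^{-1}(U) = {p34, p36, p37} ∉ τ_X ✗.
  U = {λ, μ}: f^{-1}(U) = {p34, p35, p37} ∉ τ_X ✗.
  U = {κ, λ, μ}: f^{-1}(U) = {p34, p35, p36, p37} ∈ τ_X ✓.
Found U = {λ} with f^{-1}(U) = {p35} not in τ_X. Therefore f is NOT continuous.


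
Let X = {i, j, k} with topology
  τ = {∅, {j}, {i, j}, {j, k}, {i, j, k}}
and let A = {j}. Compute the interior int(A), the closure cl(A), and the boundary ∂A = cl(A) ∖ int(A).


int(A) = {j}, cl(A) = {i, j, k}, ∂A = {i, k}.

Closed sets in (X, τ) are complements of opens:
  closed(X, τ) = {∅, {i}, {k}, {i, k}, {i, j, k}}.
int(A) = ⋃ {U ∈ τ : U ⊆ A}. Opens contained in A: ∅, {j}.
Taking the union of these: int(A) = {j}.
cl(A) = ⋂ {C closed : A ⊆ C}. Closed sets containing A: {i, j, k}.
Intersecting these: cl(A) = {i, j, k}.
∂A = cl(A) ∖ int(A) = {i, j, k} ∖ {j} = {i, k}.


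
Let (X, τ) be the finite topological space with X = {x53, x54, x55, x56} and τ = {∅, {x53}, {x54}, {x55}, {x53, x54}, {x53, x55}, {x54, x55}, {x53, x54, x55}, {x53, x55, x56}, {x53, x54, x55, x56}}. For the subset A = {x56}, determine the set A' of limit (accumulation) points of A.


A' = ∅

For each x ∈ X, list the open sets U ∈ τ with x ∈ U, then check whether U ∩ (A ∖ {x}) ≠ ∅ for every such U.
  x = x53: open {x53} ∋ x has {x53} ∩ (A ∖ {x53}) = ∅, so x is NOT a limit point.
  x = x54: open {x54} ∋ x has {x54} ∩ (A ∖ {x54}) = ∅, so x is NOT a limit point.
  x = x55: open {x55} ∋ x has {x55} ∩ (A ∖ {x55}) = ∅, so x is NOT a limit point.
  x = x56: open {x53, x55, x56} ∋ x has {x53, x55, x56} ∩ (A ∖ {x56}) = ∅, so x is NOT a limit point.
Collecting: A' = ∅.


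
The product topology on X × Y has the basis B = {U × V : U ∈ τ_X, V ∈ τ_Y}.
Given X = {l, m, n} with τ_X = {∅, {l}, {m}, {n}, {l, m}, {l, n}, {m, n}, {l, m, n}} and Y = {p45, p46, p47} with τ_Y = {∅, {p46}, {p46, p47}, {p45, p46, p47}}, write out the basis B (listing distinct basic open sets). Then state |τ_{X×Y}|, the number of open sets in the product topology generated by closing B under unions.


Basis B = {∅ × ∅, {l} × {p46}, {m} × {p46}, {n} × {p46}, {l} × {p46, p47}, {l, m} × {p46}, {l, n} × {p46}, {m} × {p46, p47}, {m, n} × {p46}, {n} × {p46, p47}, {l} × {p45, p46, p47}, {l, m, n} × {p46}, {m} × {p45, p46, p47}, {n} × {p45, p46, p47}, {l, m} × {p46, p47}, {l, n} × {p46, p47}, {m, n} × {p46, p47}, {l, m} × {p45, p46, p47}, {l, n} × {p45, p46, p47}, {l, m, n} × {p46, p47}, {m, n} × {p45, p46, p47}, {l, m, n} × {p45, p46, p47}}; |τ_{X×Y}| = 64.

Enumerate products U × V with U ∈ τ_X, V ∈ τ_Y (deduplicated):
  ∅ × ∅ = {} (∅)
  {l} × {p46} = {(l,p46)}
  {m} × {p46} = {(m,p46)}
  {n} × {p46} = {(n,p46)}
  {l} × {p46, p47} = {(l,p46), (l,p47)}
  {l, m} × {p46} = {(l,p46), (m,p46)}
  {l, n} × {p46} = {(l,p46), (n,p46)}
  {m} × {p46, p47} = {(m,p46), (m,p47)}
  {m, n} × {p46} = {(m,p46), (n,p46)}
  {n} × {p46, p47} = {(n,p46), (n,p47)}
  {l} × {p45, p46, p47} = {(l,p45), (l,p46), (l,p47)}
  {l, m, n} × {p46} = {(l,p46), (m,p46), (n,p46)}
  {m} × {p45, p46, p47} = {(m,p45), (m,p46), (m,p47)}
  {n} × {p45, p46, p47} = {(n,p45), (n,p46), (n,p47)}
  {l, m} × {p46, p47} = {(l,p46), (l,p47), (m,p46), (m,p47)}
  {l, n} × {p46, p47} = {(l,p46), (l,p47), (n,p46), (n,p47)}
  {m, n} × {p46, p47} = {(m,p46), (m,p47), (n,p46), (n,p47)}
  {l, m} × {p45, p46, p47} = {(l,p45), (l,p46), (l,p47), (m,p45), (m,p46), (m,p47)}
  {l, n} × {p45, p46, p47} = {(l,p45), (l,p46), (l,p47), (n,p45), (n,p46), (n,p47)}
  {l, m, n} × {p46, p47} = {(l,p46), (l,p47), (m,p46), (m,p47), (n,p46), (n,p47)}
  {m, n} × {p45, p46, p47} = {(m,p45), (m,p46), (m,p47), (n,p45), (n,p46), (n,p47)}
  {l, m, n} × {p45, p46, p47} = {(l,p45), (l,p46), (l,p47), (m,p45), (m,p46), (m,p47), (n,p45), (n,p46), (n,p47)}
These 22 distinct sets form the basis B.
Close under arbitrary unions to get τ_{X×Y}; counting gives |τ_{X×Y}| = 64.


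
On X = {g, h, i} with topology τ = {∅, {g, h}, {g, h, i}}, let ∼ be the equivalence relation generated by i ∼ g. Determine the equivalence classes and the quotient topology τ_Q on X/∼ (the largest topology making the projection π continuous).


X/∼ = {[g=i], [h]}; |τ_Q| = 2.

Equivalence classes: [g=i], [h].
Quotient map π: X → X/∼ sends g ↦ [g=i], h ↦ [h], i ↦ [g=i].
For each subset V ⊆ X/∼, compute π^{-1}(V) ⊆ X and check whether π^{-1}(V) ∈ τ. V is open in τ_Q iff π^{-1}(V) ∈ τ.
  V = {}: π^{-1}(V) = ∅ ∈ τ ✓.
  V = {[g=i]}: π^{-1}(V) = {g, i} ∉ τ ✗.
  V = {[h]}: π^{-1}(V) = {h} ∉ τ ✗.
  V = {[g=i], [h]}: π^{-1}(V) = {g, h, i} ∈ τ ✓.
Open sets in the quotient: τ_Q = {{}, {[g=i], [h]}} (2 elements).


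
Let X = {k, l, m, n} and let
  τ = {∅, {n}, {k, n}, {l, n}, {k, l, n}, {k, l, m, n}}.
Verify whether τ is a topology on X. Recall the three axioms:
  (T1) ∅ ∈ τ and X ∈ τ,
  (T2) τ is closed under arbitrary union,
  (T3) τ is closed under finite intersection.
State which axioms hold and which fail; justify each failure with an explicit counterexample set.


τ IS a topology on X.

Axiom (T1): ∅ ∈ τ? Yes; X ∈ τ? Yes.
Axiom (T2/T3): check pairwise unions and intersections of members of τ.
All pairwise intersections and unions checked — each lies in τ. Therefore τ satisfies (T1), (T2), (T3): it IS a topology on X.


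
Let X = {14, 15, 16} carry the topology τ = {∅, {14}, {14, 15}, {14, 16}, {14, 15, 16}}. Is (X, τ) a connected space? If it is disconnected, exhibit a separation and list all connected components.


(X, τ) is connected.

Find clopen sets (U ∈ τ with X ∖ U ∈ τ):
  U = ∅, X ∖ U = {14, 15, 16} — both open, so U is clopen.
  U = {14, 15, 16}, X ∖ U = ∅ — both open, so U is clopen.
Only trivial clopens (∅ and X) exist, so (X, τ) is connected.
Compute connected components by grouping points that agree on all clopens:
  component: {14, 15, 16}


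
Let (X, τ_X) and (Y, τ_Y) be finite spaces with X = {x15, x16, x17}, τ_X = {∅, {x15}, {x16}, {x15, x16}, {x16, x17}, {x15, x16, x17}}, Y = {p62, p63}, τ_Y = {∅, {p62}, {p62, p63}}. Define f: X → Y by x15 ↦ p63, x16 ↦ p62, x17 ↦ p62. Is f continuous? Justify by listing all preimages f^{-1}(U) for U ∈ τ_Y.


f IS continuous.

Compute f^{-1}(U) for each U ∈ τ_Y:
  U = ∅: f^{-1}(U) = ∅ ∈ τ_X ✓.
  U = {p62}: f^{-1}(U) = {x16, x17} ∈ τ_X ✓.
  U = {p62, p63}: f^{-1}(U) = {x15, x16, x17} ∈ τ_X ✓.
Every preimage lies in τ_X, so f IS continuous.


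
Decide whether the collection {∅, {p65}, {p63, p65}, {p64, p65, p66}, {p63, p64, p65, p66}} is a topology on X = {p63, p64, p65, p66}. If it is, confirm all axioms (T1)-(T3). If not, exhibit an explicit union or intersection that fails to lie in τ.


τ IS a topology on X.

Axiom (T1): ∅ ∈ τ? Yes; X ∈ τ? Yes.
Axiom (T2/T3): check pairwise unions and intersections of members of τ.
All pairwise intersections and unions checked — each lies in τ. Therefore τ satisfies (T1), (T2), (T3): it IS a topology on X.


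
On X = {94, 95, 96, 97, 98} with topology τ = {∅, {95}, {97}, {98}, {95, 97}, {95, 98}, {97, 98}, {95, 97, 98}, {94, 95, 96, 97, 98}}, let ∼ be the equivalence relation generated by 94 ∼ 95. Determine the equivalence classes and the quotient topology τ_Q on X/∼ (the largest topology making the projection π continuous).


X/∼ = {[94=95], [96], [97], [98]}; |τ_Q| = 5.

Equivalence classes: [94=95], [96], [97], [98].
Quotient map π: X → X/∼ sends 94 ↦ [94=95], 95 ↦ [94=95], 96 ↦ [96], 97 ↦ [97], 98 ↦ [98].
For each subset V ⊆ X/∼, compute π^{-1}(V) ⊆ X and check whether π^{-1}(V) ∈ τ. V is open in τ_Q iff π^{-1}(V) ∈ τ.
  V = {}: π^{-1}(V) = ∅ ∈ τ ✓.
  V = {[94=95]}: π^{-1}(V) = {94, 95} ∉ τ ✗.
  V = {[96]}: π^{-1}(V) = {96} ∉ τ ✗.
  V = {[94=95], [96]}: π^{-1}(V) = {94, 95, 96} ∉ τ ✗.
  V = {[97]}: π^{-1}(V) = {97} ∈ τ ✓.
  V = {[94=95], [97]}: π^{-1}(V) = {94, 95, 97} ∉ τ ✗.
  V = {[96], [97]}: π^{-1}(V) = {96, 97} ∉ τ ✗.
  V = {[94=95], [96], [97]}: π^{-1}(V) = {94, 95, 96, 97} ∉ τ ✗.
  V = {[98]}: π^{-1}(V) = {98} ∈ τ ✓.
  V = {[94=95], [98]}: π^{-1}(V) = {94, 95, 98} ∉ τ ✗.
  V = {[96], [98]}: π^{-1}(V) = {96, 98} ∉ τ ✗.
  V = {[94=95], [96], [98]}: π^{-1}(V) = {94, 95, 96, 98} ∉ τ ✗.
  V = {[97], [98]}: π^{-1}(V) = {97, 98} ∈ τ ✓.
  V = {[94=95], [97], [98]}: π^{-1}(V) = {94, 95, 97, 98} ∉ τ ✗.
  V = {[96], [97], [98]}: π^{-1}(V) = {96, 97, 98} ∉ τ ✗.
  V = {[94=95], [96], [97], [98]}: π^{-1}(V) = {94, 95, 96, 97, 98} ∈ τ ✓.
Open sets in the quotient: τ_Q = {{}, {[97]}, {[98]}, {[97], [98]}, {[94=95], [96], [97], [98]}} (5 elements).


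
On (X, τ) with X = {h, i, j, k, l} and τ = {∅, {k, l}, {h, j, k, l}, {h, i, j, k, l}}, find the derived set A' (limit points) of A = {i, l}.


A' = {h, i, j, k}

For each x ∈ X, list the open sets U ∈ τ with x ∈ U, then check whether U ∩ (A ∖ {x}) ≠ ∅ for every such U.
  x = h: opens ∋ x are {h, j, k, l}, {h, i, j, k, l}; each meets A ∖ {h}, so x IS a limit point.
  x = i: opens ∋ x are {h, i, j, k, l}; each meets A ∖ {i}, so x IS a limit point.
  x = j: opens ∋ x are {h, j, k, l}, {h, i, j, k, l}; each meets A ∖ {j}, so x IS a limit point.
  x = k: opens ∋ x are {k, l}, {h, j, k, l}, {h, i, j, k, l}; each meets A ∖ {k}, so x IS a limit point.
  x = l: open {k, l} ∋ x has {k, l} ∩ (A ∖ {l}) = ∅, so x is NOT a limit point.
Collecting: A' = {h, i, j, k}.


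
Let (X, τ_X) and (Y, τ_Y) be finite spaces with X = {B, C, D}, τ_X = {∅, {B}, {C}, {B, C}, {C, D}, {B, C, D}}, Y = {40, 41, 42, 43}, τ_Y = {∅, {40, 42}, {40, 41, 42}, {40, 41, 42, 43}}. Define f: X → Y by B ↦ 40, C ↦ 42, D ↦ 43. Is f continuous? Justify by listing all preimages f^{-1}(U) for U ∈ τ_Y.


f IS continuous.

Compute f^{-1}(U) for each U ∈ τ_Y:
  U = ∅: f^{-1}(U) = ∅ ∈ τ_X ✓.
  U = {40, 42}: f^{-1}(U) = {B, C} ∈ τ_X ✓.
  U = {40, 41, 42}: f^{-1}(U) = {B, C} ∈ τ_X ✓.
  U = {40, 41, 42, 43}: f^{-1}(U) = {B, C, D} ∈ τ_X ✓.
Every preimage lies in τ_X, so f IS continuous.


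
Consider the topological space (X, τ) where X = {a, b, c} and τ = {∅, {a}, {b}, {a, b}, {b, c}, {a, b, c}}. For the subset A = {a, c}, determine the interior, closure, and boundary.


int(A) = {a}, cl(A) = {a, c}, ∂A = {c}.

Closed sets in (X, τ) are complements of opens:
  closed(X, τ) = {∅, {a}, {c}, {a, c}, {b, c}, {a, b, c}}.
int(A) = ⋃ {U ∈ τ : U ⊆ A}. Opens contained in A: ∅, {a}.
Taking the union of these: int(A) = {a}.
cl(A) = ⋂ {C closed : A ⊆ C}. Closed sets containing A: {a, c}, {a, b, c}.
Intersecting these: cl(A) = {a, c}.
∂A = cl(A) ∖ int(A) = {a, c} ∖ {a} = {c}.


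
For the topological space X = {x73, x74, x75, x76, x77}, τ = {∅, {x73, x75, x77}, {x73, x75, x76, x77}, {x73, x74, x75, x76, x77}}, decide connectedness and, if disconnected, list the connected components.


(X, τ) is connected.

Find clopen sets (U ∈ τ with X ∖ U ∈ τ):
  U = ∅, X ∖ U = {x73, x74, x75, x76, x77} — both open, so U is clopen.
  U = {x73, x74, x75, x76, x77}, X ∖ U = ∅ — both open, so U is clopen.
Only trivial clopens (∅ and X) exist, so (X, τ) is connected.
Compute connected components by grouping points that agree on all clopens:
  component: {x73, x74, x75, x76, x77}


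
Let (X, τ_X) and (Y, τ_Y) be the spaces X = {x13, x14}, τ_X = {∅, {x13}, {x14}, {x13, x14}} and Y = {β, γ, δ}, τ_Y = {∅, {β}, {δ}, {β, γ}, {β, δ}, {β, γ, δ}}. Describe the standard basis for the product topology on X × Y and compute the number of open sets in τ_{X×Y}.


Basis B = {∅ × ∅, {x13} × {β}, {x13} × {δ}, {x14} × {β}, {x14} × {δ}, {x13} × {β, γ}, {x13} × {β, δ}, {x13, x14} × {β}, {x13, x14} × {δ}, {x14} × {β, γ}, {x14} × {β, δ}, {x13} × {β, γ, δ}, {x14} × {β, γ, δ}, {x13, x14} × {β, γ}, {x13, x14} × {β, δ}, {x13, x14} × {β, γ, δ}}; |τ_{X×Y}| = 36.

Enumerate products U × V with U ∈ τ_X, V ∈ τ_Y (deduplicated):
  ∅ × ∅ = {} (∅)
  {x13} × {β} = {(x13,β)}
  {x13} × {δ} = {(x13,δ)}
  {x14} × {β} = {(x14,β)}
  {x14} × {δ} = {(x14,δ)}
  {x13} × {β, γ} = {(x13,β), (x13,γ)}
  {x13} × {β, δ} = {(x13,β), (x13,δ)}
  {x13, x14} × {β} = {(x13,β), (x14,β)}
  {x13, x14} × {δ} = {(x13,δ), (x14,δ)}
  {x14} × {β, γ} = {(x14,β), (x14,γ)}
  {x14} × {β, δ} = {(x14,β), (x14,δ)}
  {x13} × {β, γ, δ} = {(x13,β), (x13,γ), (x13,δ)}
  {x14} × {β, γ, δ} = {(x14,β), (x14,γ), (x14,δ)}
  {x13, x14} × {β, γ} = {(x13,β), (x13,γ), (x14,β), (x14,γ)}
  {x13, x14} × {β, δ} = {(x13,β), (x13,δ), (x14,β), (x14,δ)}
  {x13, x14} × {β, γ, δ} = {(x13,β), (x13,γ), (x13,δ), (x14,β), (x14,γ), (x14,δ)}
These 16 distinct sets form the basis B.
Close under arbitrary unions to get τ_{X×Y}; counting gives |τ_{X×Y}| = 36.


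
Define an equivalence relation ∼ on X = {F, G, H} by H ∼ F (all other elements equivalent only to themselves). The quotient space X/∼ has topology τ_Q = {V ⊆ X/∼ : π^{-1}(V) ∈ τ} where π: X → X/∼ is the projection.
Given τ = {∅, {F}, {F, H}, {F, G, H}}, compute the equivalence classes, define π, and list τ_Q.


X/∼ = {[F=H], [G]}; |τ_Q| = 3.

Equivalence classes: [F=H], [G].
Quotient map π: X → X/∼ sends F ↦ [F=H], G ↦ [G], H ↦ [F=H].
For each subset V ⊆ X/∼, compute π^{-1}(V) ⊆ X and check whether π^{-1}(V) ∈ τ. V is open in τ_Q iff π^{-1}(V) ∈ τ.
  V = {}: π^{-1}(V) = ∅ ∈ τ ✓.
  V = {[F=H]}: π^{-1}(V) = {F, H} ∈ τ ✓.
  V = {[G]}: π^{-1}(V) = {G} ∉ τ ✗.
  V = {[F=H], [G]}: π^{-1}(V) = {F, G, H} ∈ τ ✓.
Open sets in the quotient: τ_Q = {{}, {[F=H]}, {[F=H], [G]}} (3 elements).


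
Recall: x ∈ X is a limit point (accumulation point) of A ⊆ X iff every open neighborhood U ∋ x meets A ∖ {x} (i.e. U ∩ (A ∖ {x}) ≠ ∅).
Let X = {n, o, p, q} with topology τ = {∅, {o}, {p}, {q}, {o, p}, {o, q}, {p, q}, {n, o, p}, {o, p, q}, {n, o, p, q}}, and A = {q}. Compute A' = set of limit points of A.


A' = ∅

For each x ∈ X, list the open sets U ∈ τ with x ∈ U, then check whether U ∩ (A ∖ {x}) ≠ ∅ for every such U.
  x = n: open {n, o, p} ∋ x has {n, o, p} ∩ (A ∖ {n}) = ∅, so x is NOT a limit point.
  x = o: open {o} ∋ x has {o} ∩ (A ∖ {o}) = ∅, so x is NOT a limit point.
  x = p: open {p} ∋ x has {p} ∩ (A ∖ {p}) = ∅, so x is NOT a limit point.
  x = q: open {q} ∋ x has {q} ∩ (A ∖ {q}) = ∅, so x is NOT a limit point.
Collecting: A' = ∅.


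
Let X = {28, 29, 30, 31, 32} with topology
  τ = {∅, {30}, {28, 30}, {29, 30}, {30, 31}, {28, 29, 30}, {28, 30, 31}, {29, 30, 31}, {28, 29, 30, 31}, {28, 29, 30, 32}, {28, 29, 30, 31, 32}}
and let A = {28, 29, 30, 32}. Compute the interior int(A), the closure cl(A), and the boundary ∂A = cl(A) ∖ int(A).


int(A) = {28, 29, 30, 32}, cl(A) = {28, 29, 30, 31, 32}, ∂A = {31}.

Closed sets in (X, τ) are complements of opens:
  closed(X, τ) = {∅, {31}, {32}, {28, 32}, {29, 32}, {31, 32}, {28, 29, 32}, {28, 31, 32}, {29, 31, 32}, {28, 29, 31, 32}, {28, 29, 30, 31, 32}}.
int(A) = ⋃ {U ∈ τ : U ⊆ A}. Opens contained in A: ∅, {30}, {28, 30}, {29, 30}, {28, 29, 30}, {28, 29, 30, 32}.
Taking the union of these: int(A) = {28, 29, 30, 32}.
cl(A) = ⋂ {C closed : A ⊆ C}. Closed sets containing A: {28, 29, 30, 31, 32}.
Intersecting these: cl(A) = {28, 29, 30, 31, 32}.
∂A = cl(A) ∖ int(A) = {28, 29, 30, 31, 32} ∖ {28, 29, 30, 32} = {31}.


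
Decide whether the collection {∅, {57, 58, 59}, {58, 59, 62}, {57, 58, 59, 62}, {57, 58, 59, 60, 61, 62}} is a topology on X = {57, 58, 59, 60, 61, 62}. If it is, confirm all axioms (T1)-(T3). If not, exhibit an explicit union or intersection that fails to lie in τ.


τ is NOT a topology on X.

Axiom (T1): ∅ ∈ τ? Yes; X ∈ τ? Yes.
Axiom (T2/T3): check pairwise unions and intersections of members of τ.
Counterexample for (T3): {57, 58, 59} ∩ {58, 59, 62} = {58, 59} ∉ τ. Therefore τ is NOT a topology.


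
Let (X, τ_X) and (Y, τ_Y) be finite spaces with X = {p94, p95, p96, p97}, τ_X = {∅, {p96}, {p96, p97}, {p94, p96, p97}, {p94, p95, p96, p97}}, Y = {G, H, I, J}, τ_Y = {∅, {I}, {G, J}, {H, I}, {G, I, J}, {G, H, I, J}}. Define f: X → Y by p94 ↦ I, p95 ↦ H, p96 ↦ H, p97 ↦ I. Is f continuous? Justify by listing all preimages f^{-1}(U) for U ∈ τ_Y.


f is NOT continuous.

Compute f^{-1}(U) for each U ∈ τ_Y:
  U = ∅: f^{-1}(U) = ∅ ∈ τ_X ✓.
  U = {I}: f^{-1}(U) = {p94, p97} ∉ τ_X ✗.
  U = {G, J}: f^{-1}(U) = ∅ ∈ τ_X ✓.
  U = {H, I}: f^{-1}(U) = {p94, p95, p96, p97} ∈ τ_X ✓.
  U = {G, I, J}: f^{-1}(U) = {p94, p97} ∉ τ_X ✗.
  U = {G, H, I, J}: f^{-1}(U) = {p94, p95, p96, p97} ∈ τ_X ✓.
Found U = {I} with f^{-1}(U) = {p94, p97} not in τ_X. Therefore f is NOT continuous.


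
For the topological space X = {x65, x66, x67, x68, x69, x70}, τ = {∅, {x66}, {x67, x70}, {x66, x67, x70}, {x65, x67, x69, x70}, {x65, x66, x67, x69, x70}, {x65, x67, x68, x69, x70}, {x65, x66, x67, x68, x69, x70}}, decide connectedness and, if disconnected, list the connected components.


(X, τ) is disconnected; components = [{x66}, {x65, x67, x68, x69, x70}].

Find clopen sets (U ∈ τ with X ∖ U ∈ τ):
  U = ∅, X ∖ U = {x65, x66, x67, x68, x69, x70} — both open, so U is clopen.
  U = {x66}, X ∖ U = {x65, x67, x68, x69, x70} — both open, so U is clopen.
  U = {x65, x67, x68, x69, x70}, X ∖ U = {x66} — both open, so U is clopen.
  U = {x65, x66, x67, x68, x69, x70}, X ∖ U = ∅ — both open, so U is clopen.
Nontrivial clopen(s) exist: e.g. {x66}. So (X, τ) is disconnected.
Compute connected components by grouping points that agree on all clopens:
  component: {x66}
  component: {x65, x67, x68, x69, x70}


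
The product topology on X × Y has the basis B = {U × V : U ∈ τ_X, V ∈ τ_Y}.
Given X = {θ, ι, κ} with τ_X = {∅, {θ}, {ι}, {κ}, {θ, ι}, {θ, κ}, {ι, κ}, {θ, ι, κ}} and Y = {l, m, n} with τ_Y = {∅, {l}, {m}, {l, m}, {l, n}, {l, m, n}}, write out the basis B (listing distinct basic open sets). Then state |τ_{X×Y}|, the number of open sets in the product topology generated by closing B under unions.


Basis B = {∅ × ∅, {θ} × {l}, {θ} × {m}, {ι} × {l}, {ι} × {m}, {κ} × {l}, {κ} × {m}, {θ} × {l, m}, {θ} × {l, n}, {θ, ι} × {l}, {θ, κ} × {l}, {θ, ι} × {m}, {θ, κ} × {m}, {ι} × {l, m}, {ι} × {l, n}, {ι, κ} × {l}, {ι, κ} × {m}, {κ} × {l, m}, {κ} × {l, n}, {θ} × {l, m, n}, {θ, ι, κ} × {l}, {θ, ι, κ} × {m}, {ι} × {l, m, n}, {κ} × {l, m, n}, {θ, ι} × {l, m}, {θ, κ} × {l, m}, {θ, ι} × {l, n}, {θ, κ} × {l, n}, {ι, κ} × {l, m}, {ι, κ} × {l, n}, {θ, ι} × {l, m, n}, {θ, κ} × {l, m, n}, {θ, ι, κ} × {l, m}, {θ, ι, κ} × {l, n}, {ι, κ} × {l, m, n}, {θ, ι, κ} × {l, m, n}}; |τ_{X×Y}| = 216.

Enumerate products U × V with U ∈ τ_X, V ∈ τ_Y (deduplicated):
  ∅ × ∅ = {} (∅)
  {θ} × {l} = {(θ,l)}
  {θ} × {m} = {(θ,m)}
  {ι} × {l} = {(ι,l)}
  {ι} × {m} = {(ι,m)}
  {κ} × {l} = {(κ,l)}
  {κ} × {m} = {(κ,m)}
  {θ} × {l, m} = {(θ,l), (θ,m)}
  {θ} × {l, n} = {(θ,l), (θ,n)}
  {θ, ι} × {l} = {(θ,l), (ι,l)}
  {θ, κ} × {l} = {(θ,l), (κ,l)}
  {θ, ι} × {m} = {(θ,m), (ι,m)}
  {θ, κ} × {m} = {(θ,m), (κ,m)}
  {ι} × {l, m} = {(ι,l), (ι,m)}
  {ι} × {l, n} = {(ι,l), (ι,n)}
  {ι, κ} × {l} = {(ι,l), (κ,l)}
  {ι, κ} × {m} = {(ι,m), (κ,m)}
  {κ} × {l, m} = {(κ,l), (κ,m)}
  {κ} × {l, n} = {(κ,l), (κ,n)}
  {θ} × {l, m, n} = {(θ,l), (θ,m), (θ,n)}
  {θ, ι, κ} × {l} = {(θ,l), (ι,l), (κ,l)}
  {θ, ι, κ} × {m} = {(θ,m), (ι,m), (κ,m)}
  {ι} × {l, m, n} = {(ι,l), (ι,m), (ι,n)}
  {κ} × {l, m, n} = {(κ,l), (κ,m), (κ,n)}
  {θ, ι} × {l, m} = {(θ,l), (θ,m), (ι,l), (ι,m)}
  {θ, κ} × {l, m} = {(θ,l), (θ,m), (κ,l), (κ,m)}
  {θ, ι} × {l, n} = {(θ,l), (θ,n), (ι,l), (ι,n)}
  {θ, κ} × {l, n} = {(θ,l), (θ,n), (κ,l), (κ,n)}
  {ι, κ} × {l, m} = {(ι,l), (ι,m), (κ,l), (κ,m)}
  {ι, κ} × {l, n} = {(ι,l), (ι,n), (κ,l), (κ,n)}
  {θ, ι} × {l, m, n} = {(θ,l), (θ,m), (θ,n), (ι,l), (ι,m), (ι,n)}
  {θ, κ} × {l, m, n} = {(θ,l), (θ,m), (θ,n), (κ,l), (κ,m), (κ,n)}
  {θ, ι, κ} × {l, m} = {(θ,l), (θ,m), (ι,l), (ι,m), (κ,l), (κ,m)}
  {θ, ι, κ} × {l, n} = {(θ,l), (θ,n), (ι,l), (ι,n), (κ,l), (κ,n)}
  {ι, κ} × {l, m, n} = {(ι,l), (ι,m), (ι,n), (κ,l), (κ,m), (κ,n)}
  {θ, ι, κ} × {l, m, n} = {(θ,l), (θ,m), (θ,n), (ι,l), (ι,m), (ι,n), (κ,l), (κ,m), (κ,n)}
These 36 distinct sets form the basis B.
Close under arbitrary unions to get τ_{X×Y}; counting gives |τ_{X×Y}| = 216.


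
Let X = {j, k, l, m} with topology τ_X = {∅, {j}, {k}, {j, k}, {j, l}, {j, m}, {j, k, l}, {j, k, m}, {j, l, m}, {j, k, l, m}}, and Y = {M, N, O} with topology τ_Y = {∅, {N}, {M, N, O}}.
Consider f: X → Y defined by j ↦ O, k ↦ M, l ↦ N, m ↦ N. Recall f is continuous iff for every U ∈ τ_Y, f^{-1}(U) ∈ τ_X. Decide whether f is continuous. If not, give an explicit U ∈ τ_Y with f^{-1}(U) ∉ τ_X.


f is NOT continuous.

Compute f^{-1}(U) for each U ∈ τ_Y:
  U = ∅: f^{-1}(U) = ∅ ∈ τ_X ✓.
  U = {N}: f^{-1}(U) = {l, m} ∉ τ_X ✗.
  U = {M, N, O}: f^{-1}(U) = {j, k, l, m} ∈ τ_X ✓.
Found U = {N} with f^{-1}(U) = {l, m} not in τ_X. Therefore f is NOT continuous.


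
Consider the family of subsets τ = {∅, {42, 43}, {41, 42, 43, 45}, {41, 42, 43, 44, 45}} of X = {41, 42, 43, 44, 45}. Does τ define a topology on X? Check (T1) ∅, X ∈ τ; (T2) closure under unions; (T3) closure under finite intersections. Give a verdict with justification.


τ IS a topology on X.

Axiom (T1): ∅ ∈ τ? Yes; X ∈ τ? Yes.
Axiom (T2/T3): check pairwise unions and intersections of members of τ.
All pairwise intersections and unions checked — each lies in τ. Therefore τ satisfies (T1), (T2), (T3): it IS a topology on X.


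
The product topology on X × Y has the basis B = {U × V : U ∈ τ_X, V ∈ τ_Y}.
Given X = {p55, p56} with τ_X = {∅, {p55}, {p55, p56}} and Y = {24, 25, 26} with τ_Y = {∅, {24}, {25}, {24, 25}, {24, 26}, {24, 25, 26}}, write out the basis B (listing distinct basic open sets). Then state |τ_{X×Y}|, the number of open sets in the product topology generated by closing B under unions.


Basis B = {∅ × ∅, {p55} × {24}, {p55} × {25}, {p55} × {24, 25}, {p55} × {24, 26}, {p55, p56} × {24}, {p55, p56} × {25}, {p55} × {24, 25, 26}, {p55, p56} × {24, 25}, {p55, p56} × {24, 26}, {p55, p56} × {24, 25, 26}}; |τ_{X×Y}| = 18.

Enumerate products U × V with U ∈ τ_X, V ∈ τ_Y (deduplicated):
  ∅ × ∅ = {} (∅)
  {p55} × {24} = {(p55,24)}
  {p55} × {25} = {(p55,25)}
  {p55} × {24, 25} = {(p55,24), (p55,25)}
  {p55} × {24, 26} = {(p55,24), (p55,26)}
  {p55, p56} × {24} = {(p55,24), (p56,24)}
  {p55, p56} × {25} = {(p55,25), (p56,25)}
  {p55} × {24, 25, 26} = {(p55,24), (p55,25), (p55,26)}
  {p55, p56} × {24, 25} = {(p55,24), (p55,25), (p56,24), (p56,25)}
  {p55, p56} × {24, 26} = {(p55,24), (p55,26), (p56,24), (p56,26)}
  {p55, p56} × {24, 25, 26} = {(p55,24), (p55,25), (p55,26), (p56,24), (p56,25), (p56,26)}
These 11 distinct sets form the basis B.
Close under arbitrary unions to get τ_{X×Y}; counting gives |τ_{X×Y}| = 18.


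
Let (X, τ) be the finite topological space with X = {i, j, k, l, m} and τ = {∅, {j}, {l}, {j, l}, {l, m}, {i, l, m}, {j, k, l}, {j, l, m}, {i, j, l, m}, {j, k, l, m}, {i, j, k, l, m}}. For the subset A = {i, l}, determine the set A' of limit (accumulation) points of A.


A' = {i, k, m}

For each x ∈ X, list the open sets U ∈ τ with x ∈ U, then check whether U ∩ (A ∖ {x}) ≠ ∅ for every such U.
  x = i: opens ∋ x are {i, l, m}, {i, j, l, m}, {i, j, k, l, m}; each meets A ∖ {i}, so x IS a limit point.
  x = j: open {j} ∋ x has {j} ∩ (A ∖ {j}) = ∅, so x is NOT a limit point.
  x = k: opens ∋ x are {j, k, l}, {j, k, l, m}, {i, j, k, l, m}; each meets A ∖ {k}, so x IS a limit point.
  x = l: open {l} ∋ x has {l} ∩ (A ∖ {l}) = ∅, so x is NOT a limit point.
  x = m: opens ∋ x are {l, m}, {i, l, m}, {j, l, m}, {i, j, l, m}, {j, k, l, m}, {i, j, k, l, m}; each meets A ∖ {m}, so x IS a limit point.
Collecting: A' = {i, k, m}.


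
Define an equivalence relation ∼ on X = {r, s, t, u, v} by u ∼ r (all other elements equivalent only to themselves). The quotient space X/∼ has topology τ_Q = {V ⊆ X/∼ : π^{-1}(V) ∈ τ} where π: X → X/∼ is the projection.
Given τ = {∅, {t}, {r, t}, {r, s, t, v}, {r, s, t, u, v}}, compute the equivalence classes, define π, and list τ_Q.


X/∼ = {[r=u], [s], [t], [v]}; |τ_Q| = 3.

Equivalence classes: [r=u], [s], [t], [v].
Quotient map π: X → X/∼ sends r ↦ [r=u], s ↦ [s], t ↦ [t], u ↦ [r=u], v ↦ [v].
For each subset V ⊆ X/∼, compute π^{-1}(V) ⊆ X and check whether π^{-1}(V) ∈ τ. V is open in τ_Q iff π^{-1}(V) ∈ τ.
  V = {}: π^{-1}(V) = ∅ ∈ τ ✓.
  V = {[r=u]}: π^{-1}(V) = {r, u} ∉ τ ✗.
  V = {[s]}: π^{-1}(V) = {s} ∉ τ ✗.
  V = {[r=u], [s]}: π^{-1}(V) = {r, s, u} ∉ τ ✗.
  V = {[t]}: π^{-1}(V) = {t} ∈ τ ✓.
  V = {[r=u], [t]}: π^{-1}(V) = {r, t, u} ∉ τ ✗.
  V = {[s], [t]}: π^{-1}(V) = {s, t} ∉ τ ✗.
  V = {[r=u], [s], [t]}: π^{-1}(V) = {r, s, t, u} ∉ τ ✗.
  V = {[v]}: π^{-1}(V) = {v} ∉ τ ✗.
  V = {[r=u], [v]}: π^{-1}(V) = {r, u, v} ∉ τ ✗.
  V = {[s], [v]}: π^{-1}(V) = {s, v} ∉ τ ✗.
  V = {[r=u], [s], [v]}: π^{-1}(V) = {r, s, u, v} ∉ τ ✗.
  V = {[t], [v]}: π^{-1}(V) = {t, v} ∉ τ ✗.
  V = {[r=u], [t], [v]}: π^{-1}(V) = {r, t, u, v} ∉ τ ✗.
  V = {[s], [t], [v]}: π^{-1}(V) = {s, t, v} ∉ τ ✗.
  V = {[r=u], [s], [t], [v]}: π^{-1}(V) = {r, s, t, u, v} ∈ τ ✓.
Open sets in the quotient: τ_Q = {{}, {[t]}, {[r=u], [s], [t], [v]}} (3 elements).


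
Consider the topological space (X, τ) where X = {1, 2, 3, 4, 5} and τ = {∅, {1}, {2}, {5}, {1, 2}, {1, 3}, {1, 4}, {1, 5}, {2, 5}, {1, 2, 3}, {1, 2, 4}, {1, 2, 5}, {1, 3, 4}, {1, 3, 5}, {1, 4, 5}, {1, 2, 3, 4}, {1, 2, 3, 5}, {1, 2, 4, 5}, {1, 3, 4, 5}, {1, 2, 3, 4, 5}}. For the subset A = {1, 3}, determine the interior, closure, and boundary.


int(A) = {1, 3}, cl(A) = {1, 3, 4}, ∂A = {4}.

Closed sets in (X, τ) are complements of opens:
  closed(X, τ) = {∅, {2}, {3}, {4}, {5}, {2, 3}, {2, 4}, {2, 5}, {3, 4}, {3, 5}, {4, 5}, {1, 3, 4}, {2, 3, 4}, {2, 3, 5}, {2, 4, 5}, {3, 4, 5}, {1, 2, 3, 4}, {1, 3, 4, 5}, {2, 3, 4, 5}, {1, 2, 3, 4, 5}}.
int(A) = ⋃ {U ∈ τ : U ⊆ A}. Opens contained in A: ∅, {1}, {1, 3}.
Taking the union of these: int(A) = {1, 3}.
cl(A) = ⋂ {C closed : A ⊆ C}. Closed sets containing A: {1, 3, 4}, {1, 2, 3, 4}, {1, 3, 4, 5}, {1, 2, 3, 4, 5}.
Intersecting these: cl(A) = {1, 3, 4}.
∂A = cl(A) ∖ int(A) = {1, 3, 4} ∖ {1, 3} = {4}.


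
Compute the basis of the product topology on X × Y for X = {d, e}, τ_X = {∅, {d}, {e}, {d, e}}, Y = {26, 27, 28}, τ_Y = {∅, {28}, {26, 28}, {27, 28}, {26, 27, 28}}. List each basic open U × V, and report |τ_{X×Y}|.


Basis B = {∅ × ∅, {d} × {28}, {e} × {28}, {d} × {26, 28}, {d} × {27, 28}, {d, e} × {28}, {e} × {26, 28}, {e} × {27, 28}, {d} × {26, 27, 28}, {e} × {26, 27, 28}, {d, e} × {26, 28}, {d, e} × {27, 28}, {d, e} × {26, 27, 28}}; |τ_{X×Y}| = 25.

Enumerate products U × V with U ∈ τ_X, V ∈ τ_Y (deduplicated):
  ∅ × ∅ = {} (∅)
  {d} × {28} = {(d,28)}
  {e} × {28} = {(e,28)}
  {d} × {26, 28} = {(d,26), (d,28)}
  {d} × {27, 28} = {(d,27), (d,28)}
  {d, e} × {28} = {(d,28), (e,28)}
  {e} × {26, 28} = {(e,26), (e,28)}
  {e} × {27, 28} = {(e,27), (e,28)}
  {d} × {26, 27, 28} = {(d,26), (d,27), (d,28)}
  {e} × {26, 27, 28} = {(e,26), (e,27), (e,28)}
  {d, e} × {26, 28} = {(d,26), (d,28), (e,26), (e,28)}
  {d, e} × {27, 28} = {(d,27), (d,28), (e,27), (e,28)}
  {d, e} × {26, 27, 28} = {(d,26), (d,27), (d,28), (e,26), (e,27), (e,28)}
These 13 distinct sets form the basis B.
Close under arbitrary unions to get τ_{X×Y}; counting gives |τ_{X×Y}| = 25.
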